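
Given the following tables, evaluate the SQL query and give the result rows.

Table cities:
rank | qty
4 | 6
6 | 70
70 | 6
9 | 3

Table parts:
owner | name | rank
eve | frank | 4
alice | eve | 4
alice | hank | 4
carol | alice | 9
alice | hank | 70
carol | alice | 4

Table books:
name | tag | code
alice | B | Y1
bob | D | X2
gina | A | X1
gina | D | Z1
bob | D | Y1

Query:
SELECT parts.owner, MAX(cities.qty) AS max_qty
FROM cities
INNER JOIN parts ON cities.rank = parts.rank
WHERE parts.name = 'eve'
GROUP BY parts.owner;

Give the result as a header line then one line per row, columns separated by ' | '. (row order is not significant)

== RESULT ==
parts.owner | max_qty
alice | 6

Derivation:
After JOIN parts (6 rows):
cities.rank | cities.qty | parts.owner | parts.name | parts.rank
4 | 6 | eve | frank | 4
4 | 6 | alice | eve | 4
4 | 6 | alice | hank | 4
4 | 6 | carol | alice | 4
70 | 6 | alice | hank | 70
9 | 3 | carol | alice | 9
After WHERE (1 rows):
cities.rank | cities.qty | parts.owner | parts.name | parts.rank
4 | 6 | alice | eve | 4
After GROUP BY (1 rows):
parts.owner | max_qty
alice | 6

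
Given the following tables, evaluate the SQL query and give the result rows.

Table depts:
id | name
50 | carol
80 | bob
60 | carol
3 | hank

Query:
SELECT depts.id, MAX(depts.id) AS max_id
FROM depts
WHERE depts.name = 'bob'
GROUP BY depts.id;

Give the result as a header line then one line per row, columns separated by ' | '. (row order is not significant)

After WHERE (1 rows):
depts.id | depts.name
80 | bob
After GROUP BY (1 rows):
depts.id | max_id
80 | 80

== RESULT ==
depts.id | max_id
80 | 80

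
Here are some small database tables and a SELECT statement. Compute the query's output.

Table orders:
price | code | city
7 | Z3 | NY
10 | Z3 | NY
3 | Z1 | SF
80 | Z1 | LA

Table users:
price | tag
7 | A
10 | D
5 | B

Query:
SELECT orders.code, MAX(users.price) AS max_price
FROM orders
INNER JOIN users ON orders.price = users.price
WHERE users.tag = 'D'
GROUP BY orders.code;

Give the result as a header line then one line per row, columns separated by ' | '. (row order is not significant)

After JOIN users (2 rows):
orders.price | orders.code | orders.city | users.price | users.tag
7 | Z3 | NY | 7 | A
10 | Z3 | NY | 10 | D
After WHERE (1 rows):
orders.price | orders.code | orders.city | users.price | users.tag
10 | Z3 | NY | 10 | D
After GROUP BY (1 rows):
orders.code | max_price
Z3 | 10

== RESULT ==
orders.code | max_price
Z3 | 10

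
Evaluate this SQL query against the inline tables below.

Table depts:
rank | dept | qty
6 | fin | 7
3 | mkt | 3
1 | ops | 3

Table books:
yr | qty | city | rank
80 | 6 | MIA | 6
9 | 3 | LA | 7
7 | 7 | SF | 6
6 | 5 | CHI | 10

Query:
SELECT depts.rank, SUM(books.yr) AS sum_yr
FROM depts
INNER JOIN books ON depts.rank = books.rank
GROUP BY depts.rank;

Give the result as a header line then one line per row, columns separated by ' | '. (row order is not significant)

After JOIN books (2 rows):
depts.rank | depts.dept | depts.qty | books.yr | books.qty | books.city | books.rank
6 | fin | 7 | 80 | 6 | MIA | 6
6 | fin | 7 | 7 | 7 | SF | 6
After GROUP BY (1 rows):
depts.rank | sum_yr
6 | 87

== RESULT ==
depts.rank | sum_yr
6 | 87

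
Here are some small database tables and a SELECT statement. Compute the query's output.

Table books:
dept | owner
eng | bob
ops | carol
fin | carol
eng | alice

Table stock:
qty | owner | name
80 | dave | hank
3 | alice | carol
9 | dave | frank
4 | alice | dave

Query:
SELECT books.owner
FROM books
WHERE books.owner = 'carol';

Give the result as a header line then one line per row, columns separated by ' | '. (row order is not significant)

== RESULT ==
books.owner
carol
carol

Derivation:
After WHERE (2 rows):
books.dept | books.owner
ops | carol
fin | carol
After SELECT (2 rows):
books.owner
carol
carol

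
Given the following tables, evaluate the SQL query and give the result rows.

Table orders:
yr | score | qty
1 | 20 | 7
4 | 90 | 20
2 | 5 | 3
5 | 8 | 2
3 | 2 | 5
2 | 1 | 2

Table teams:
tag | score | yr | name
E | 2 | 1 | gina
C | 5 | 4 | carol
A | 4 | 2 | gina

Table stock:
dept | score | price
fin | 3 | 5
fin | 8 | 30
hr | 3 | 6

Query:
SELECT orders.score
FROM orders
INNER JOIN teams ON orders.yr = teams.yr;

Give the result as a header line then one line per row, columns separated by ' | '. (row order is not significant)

After JOIN teams (4 rows):
orders.yr | orders.score | orders.qty | teams.tag | teams.score | teams.yr | teams.name
1 | 20 | 7 | E | 2 | 1 | gina
4 | 90 | 20 | C | 5 | 4 | carol
2 | 5 | 3 | A | 4 | 2 | gina
2 | 1 | 2 | A | 4 | 2 | gina
After SELECT (4 rows):
orders.score
20
90
5
1

== RESULT ==
orders.score
20
90
5
1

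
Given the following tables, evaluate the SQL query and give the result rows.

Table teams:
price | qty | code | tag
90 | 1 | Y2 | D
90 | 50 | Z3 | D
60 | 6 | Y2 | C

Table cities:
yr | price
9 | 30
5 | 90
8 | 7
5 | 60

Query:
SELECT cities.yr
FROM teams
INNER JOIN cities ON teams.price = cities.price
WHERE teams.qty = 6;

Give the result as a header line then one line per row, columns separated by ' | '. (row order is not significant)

== RESULT ==
cities.yr
5

Derivation:
After JOIN cities (3 rows):
teams.price | teams.qty | teams.code | teams.tag | cities.yr | cities.price
90 | 1 | Y2 | D | 5 | 90
90 | 50 | Z3 | D | 5 | 90
60 | 6 | Y2 | C | 5 | 60
After WHERE (1 rows):
teams.price | teams.qty | teams.code | teams.tag | cities.yr | cities.price
60 | 6 | Y2 | C | 5 | 60
After SELECT (1 rows):
cities.yr
5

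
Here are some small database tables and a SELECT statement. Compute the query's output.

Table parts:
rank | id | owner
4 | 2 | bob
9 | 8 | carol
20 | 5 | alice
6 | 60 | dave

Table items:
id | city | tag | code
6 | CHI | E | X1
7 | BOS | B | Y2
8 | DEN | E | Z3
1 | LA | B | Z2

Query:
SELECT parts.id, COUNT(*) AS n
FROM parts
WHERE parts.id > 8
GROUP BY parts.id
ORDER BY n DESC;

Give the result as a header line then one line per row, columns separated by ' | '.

After WHERE (1 rows):
parts.rank | parts.id | parts.owner
6 | 60 | dave
After GROUP BY (1 rows):
parts.id | n
60 | 1
After ORDER BY (1 rows):
parts.id | n
60 | 1

== RESULT ==
parts.id | n
60 | 1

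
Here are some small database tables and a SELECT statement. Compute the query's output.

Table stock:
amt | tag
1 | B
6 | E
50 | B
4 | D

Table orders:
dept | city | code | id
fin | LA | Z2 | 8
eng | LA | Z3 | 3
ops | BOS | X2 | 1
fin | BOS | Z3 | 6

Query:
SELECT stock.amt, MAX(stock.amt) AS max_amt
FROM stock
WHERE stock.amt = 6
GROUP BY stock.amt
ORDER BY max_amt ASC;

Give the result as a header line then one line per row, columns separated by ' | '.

After WHERE (1 rows):
stock.amt | stock.tag
6 | E
After GROUP BY (1 rows):
stock.amt | max_amt
6 | 6
After ORDER BY (1 rows):
stock.amt | max_amt
6 | 6

== RESULT ==
stock.amt | max_amt
6 | 6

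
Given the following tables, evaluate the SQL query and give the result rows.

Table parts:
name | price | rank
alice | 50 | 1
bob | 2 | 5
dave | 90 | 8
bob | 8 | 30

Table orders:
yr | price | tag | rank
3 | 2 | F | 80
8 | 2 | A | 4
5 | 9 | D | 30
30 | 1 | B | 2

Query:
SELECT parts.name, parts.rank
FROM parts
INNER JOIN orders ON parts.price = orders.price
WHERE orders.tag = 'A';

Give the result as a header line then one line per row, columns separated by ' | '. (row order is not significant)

After JOIN orders (2 rows):
parts.name | parts.price | parts.rank | orders.yr | orders.price | orders.tag | orders.rank
bob | 2 | 5 | 3 | 2 | F | 80
bob | 2 | 5 | 8 | 2 | A | 4
After WHERE (1 rows):
parts.name | parts.price | parts.rank | orders.yr | orders.price | orders.tag | orders.rank
bob | 2 | 5 | 8 | 2 | A | 4
After SELECT (1 rows):
parts.name | parts.rank
bob | 5

== RESULT ==
parts.name | parts.rank
bob | 5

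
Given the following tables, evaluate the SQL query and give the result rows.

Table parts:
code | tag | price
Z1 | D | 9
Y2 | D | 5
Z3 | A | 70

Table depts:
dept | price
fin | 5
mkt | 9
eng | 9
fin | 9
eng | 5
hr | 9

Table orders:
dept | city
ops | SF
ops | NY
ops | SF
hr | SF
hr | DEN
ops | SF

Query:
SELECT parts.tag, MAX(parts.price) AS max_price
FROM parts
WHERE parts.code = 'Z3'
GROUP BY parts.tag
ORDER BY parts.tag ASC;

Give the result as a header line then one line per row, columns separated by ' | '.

== RESULT ==
parts.tag | max_price
A | 70

Derivation:
After WHERE (1 rows):
parts.code | parts.tag | parts.price
Z3 | A | 70
After GROUP BY (1 rows):
parts.tag | max_price
A | 70
After ORDER BY (1 rows):
parts.tag | max_price
A | 70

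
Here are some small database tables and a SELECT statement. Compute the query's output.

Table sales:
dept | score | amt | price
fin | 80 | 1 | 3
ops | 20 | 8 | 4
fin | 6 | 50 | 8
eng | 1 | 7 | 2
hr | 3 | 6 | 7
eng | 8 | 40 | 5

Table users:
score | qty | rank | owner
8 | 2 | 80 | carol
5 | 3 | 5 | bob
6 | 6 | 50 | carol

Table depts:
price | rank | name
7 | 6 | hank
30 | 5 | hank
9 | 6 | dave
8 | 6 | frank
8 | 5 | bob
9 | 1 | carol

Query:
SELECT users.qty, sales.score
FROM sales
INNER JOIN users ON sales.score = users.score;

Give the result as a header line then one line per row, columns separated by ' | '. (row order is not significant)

After JOIN users (2 rows):
sales.dept | sales.score | sales.amt | sales.price | users.score | users.qty | users.rank | users.owner
fin | 6 | 50 | 8 | 6 | 6 | 50 | carol
eng | 8 | 40 | 5 | 8 | 2 | 80 | carol
After SELECT (2 rows):
users.qty | sales.score
6 | 6
2 | 8

== RESULT ==
users.qty | sales.score
6 | 6
2 | 8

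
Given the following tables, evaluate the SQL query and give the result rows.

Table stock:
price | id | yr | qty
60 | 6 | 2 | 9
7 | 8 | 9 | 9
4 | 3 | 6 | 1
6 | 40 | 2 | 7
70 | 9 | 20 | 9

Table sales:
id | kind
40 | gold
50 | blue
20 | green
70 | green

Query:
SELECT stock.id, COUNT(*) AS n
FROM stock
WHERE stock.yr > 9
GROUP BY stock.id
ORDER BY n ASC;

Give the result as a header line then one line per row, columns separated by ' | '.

== RESULT ==
stock.id | n
9 | 1

Derivation:
After WHERE (1 rows):
stock.price | stock.id | stock.yr | stock.qty
70 | 9 | 20 | 9
After GROUP BY (1 rows):
stock.id | n
9 | 1
After ORDER BY (1 rows):
stock.id | n
9 | 1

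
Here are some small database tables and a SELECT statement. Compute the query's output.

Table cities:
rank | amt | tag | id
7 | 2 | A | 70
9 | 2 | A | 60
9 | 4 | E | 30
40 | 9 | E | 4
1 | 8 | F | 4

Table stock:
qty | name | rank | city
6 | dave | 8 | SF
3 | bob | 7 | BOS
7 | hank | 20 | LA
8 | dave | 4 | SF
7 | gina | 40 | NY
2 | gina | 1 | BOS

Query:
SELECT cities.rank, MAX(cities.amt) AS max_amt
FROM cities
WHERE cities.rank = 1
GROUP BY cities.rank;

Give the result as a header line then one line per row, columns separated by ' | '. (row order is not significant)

After WHERE (1 rows):
cities.rank | cities.amt | cities.tag | cities.id
1 | 8 | F | 4
After GROUP BY (1 rows):
cities.rank | max_amt
1 | 8

== RESULT ==
cities.rank | max_amt
1 | 8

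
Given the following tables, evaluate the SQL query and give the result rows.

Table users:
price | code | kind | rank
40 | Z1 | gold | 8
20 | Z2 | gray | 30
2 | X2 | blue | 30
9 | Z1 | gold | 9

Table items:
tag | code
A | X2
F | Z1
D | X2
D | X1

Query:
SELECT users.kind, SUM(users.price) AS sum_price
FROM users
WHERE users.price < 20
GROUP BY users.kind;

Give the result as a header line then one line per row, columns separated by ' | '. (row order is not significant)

== RESULT ==
users.kind | sum_price
blue | 2
gold | 9

Derivation:
After WHERE (2 rows):
users.price | users.code | users.kind | users.rank
2 | X2 | blue | 30
9 | Z1 | gold | 9
After GROUP BY (2 rows):
users.kind | sum_price
blue | 2
gold | 9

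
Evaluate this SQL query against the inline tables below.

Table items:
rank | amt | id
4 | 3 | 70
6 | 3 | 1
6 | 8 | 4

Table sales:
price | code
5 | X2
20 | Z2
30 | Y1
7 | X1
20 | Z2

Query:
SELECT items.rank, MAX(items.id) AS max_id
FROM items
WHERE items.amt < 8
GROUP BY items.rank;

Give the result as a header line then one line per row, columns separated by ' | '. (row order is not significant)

== RESULT ==
items.rank | max_id
4 | 70
6 | 1

Derivation:
After WHERE (2 rows):
items.rank | items.amt | items.id
4 | 3 | 70
6 | 3 | 1
After GROUP BY (2 rows):
items.rank | max_id
4 | 70
6 | 1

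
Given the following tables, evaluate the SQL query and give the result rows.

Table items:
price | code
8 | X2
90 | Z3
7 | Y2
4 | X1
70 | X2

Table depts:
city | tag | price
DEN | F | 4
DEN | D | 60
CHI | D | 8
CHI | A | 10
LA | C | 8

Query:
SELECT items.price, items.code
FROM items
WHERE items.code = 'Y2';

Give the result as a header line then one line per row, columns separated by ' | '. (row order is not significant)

After WHERE (1 rows):
items.price | items.code
7 | Y2
After SELECT (1 rows):
items.price | items.code
7 | Y2

== RESULT ==
items.price | items.code
7 | Y2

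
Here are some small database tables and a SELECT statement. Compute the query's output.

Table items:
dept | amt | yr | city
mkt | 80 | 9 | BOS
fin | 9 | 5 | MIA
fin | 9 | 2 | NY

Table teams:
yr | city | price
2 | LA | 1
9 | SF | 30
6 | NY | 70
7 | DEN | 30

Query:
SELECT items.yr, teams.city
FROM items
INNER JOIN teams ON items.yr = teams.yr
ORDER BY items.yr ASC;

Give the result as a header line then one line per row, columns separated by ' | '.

After JOIN teams (2 rows):
items.dept | items.amt | items.yr | items.city | teams.yr | teams.city | teams.price
mkt | 80 | 9 | BOS | 9 | SF | 30
fin | 9 | 2 | NY | 2 | LA | 1
After SELECT (2 rows):
items.yr | teams.city
9 | SF
2 | LA
After ORDER BY (2 rows):
items.yr | teams.city
2 | LA
9 | SF

== RESULT ==
items.yr | teams.city
2 | LA
9 | SF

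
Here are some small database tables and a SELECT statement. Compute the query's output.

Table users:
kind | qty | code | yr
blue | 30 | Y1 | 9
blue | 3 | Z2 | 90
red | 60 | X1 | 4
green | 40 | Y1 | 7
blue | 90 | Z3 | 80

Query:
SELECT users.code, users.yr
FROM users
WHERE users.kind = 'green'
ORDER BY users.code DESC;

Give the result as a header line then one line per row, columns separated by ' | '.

After WHERE (1 rows):
users.kind | users.qty | users.code | users.yr
green | 40 | Y1 | 7
After SELECT (1 rows):
users.code | users.yr
Y1 | 7
After ORDER BY (1 rows):
users.code | users.yr
Y1 | 7

== RESULT ==
users.code | users.yr
Y1 | 7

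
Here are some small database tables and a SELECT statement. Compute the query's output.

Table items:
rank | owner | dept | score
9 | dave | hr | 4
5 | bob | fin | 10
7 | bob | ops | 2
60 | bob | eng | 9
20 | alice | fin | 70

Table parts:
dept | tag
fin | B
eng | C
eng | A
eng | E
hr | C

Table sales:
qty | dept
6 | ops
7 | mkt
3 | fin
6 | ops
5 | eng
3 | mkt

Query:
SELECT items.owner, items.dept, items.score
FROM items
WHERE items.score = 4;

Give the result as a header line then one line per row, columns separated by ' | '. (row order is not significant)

== RESULT ==
items.owner | items.dept | items.score
dave | hr | 4

Derivation:
After WHERE (1 rows):
items.rank | items.owner | items.dept | items.score
9 | dave | hr | 4
After SELECT (1 rows):
items.owner | items.dept | items.score
dave | hr | 4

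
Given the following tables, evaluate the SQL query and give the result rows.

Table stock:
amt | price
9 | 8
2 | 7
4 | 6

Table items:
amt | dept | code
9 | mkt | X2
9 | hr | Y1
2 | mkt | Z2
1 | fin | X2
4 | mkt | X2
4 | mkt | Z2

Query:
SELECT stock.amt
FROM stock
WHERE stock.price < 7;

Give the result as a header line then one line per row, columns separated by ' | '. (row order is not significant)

After WHERE (1 rows):
stock.amt | stock.price
4 | 6
After SELECT (1 rows):
stock.amt
4

== RESULT ==
stock.amt
4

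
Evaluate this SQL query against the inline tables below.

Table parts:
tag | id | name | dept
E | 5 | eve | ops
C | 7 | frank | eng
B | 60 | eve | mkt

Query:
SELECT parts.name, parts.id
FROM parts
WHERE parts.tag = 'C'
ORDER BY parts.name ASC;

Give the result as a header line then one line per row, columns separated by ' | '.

== RESULT ==
parts.name | parts.id
frank | 7

Derivation:
After WHERE (1 rows):
parts.tag | parts.id | parts.name | parts.dept
C | 7 | frank | eng
After SELECT (1 rows):
parts.name | parts.id
frank | 7
After ORDER BY (1 rows):
parts.name | parts.id
frank | 7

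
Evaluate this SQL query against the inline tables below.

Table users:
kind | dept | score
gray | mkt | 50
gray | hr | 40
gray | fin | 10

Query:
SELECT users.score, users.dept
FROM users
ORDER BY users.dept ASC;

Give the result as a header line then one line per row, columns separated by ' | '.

After SELECT (3 rows):
users.score | users.dept
50 | mkt
40 | hr
10 | fin
After ORDER BY (3 rows):
users.score | users.dept
10 | fin
40 | hr
50 | mkt

== RESULT ==
users.score | users.dept
10 | fin
40 | hr
50 | mkt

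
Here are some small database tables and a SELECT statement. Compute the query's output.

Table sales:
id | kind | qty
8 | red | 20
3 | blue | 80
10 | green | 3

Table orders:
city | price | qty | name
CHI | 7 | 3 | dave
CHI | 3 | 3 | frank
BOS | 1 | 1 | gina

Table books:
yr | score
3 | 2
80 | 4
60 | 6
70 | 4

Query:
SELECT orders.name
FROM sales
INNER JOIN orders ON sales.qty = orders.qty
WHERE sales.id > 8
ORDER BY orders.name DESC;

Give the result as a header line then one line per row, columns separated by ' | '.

After JOIN orders (2 rows):
sales.id | sales.kind | sales.qty | orders.city | orders.price | orders.qty | orders.name
10 | green | 3 | CHI | 7 | 3 | dave
10 | green | 3 | CHI | 3 | 3 | frank
After WHERE (2 rows):
sales.id | sales.kind | sales.qty | orders.city | orders.price | orders.qty | orders.name
10 | green | 3 | CHI | 7 | 3 | dave
10 | green | 3 | CHI | 3 | 3 | frank
After SELECT (2 rows):
orders.name
dave
frank
After ORDER BY (2 rows):
orders.name
frank
dave

== RESULT ==
orders.name
frank
dave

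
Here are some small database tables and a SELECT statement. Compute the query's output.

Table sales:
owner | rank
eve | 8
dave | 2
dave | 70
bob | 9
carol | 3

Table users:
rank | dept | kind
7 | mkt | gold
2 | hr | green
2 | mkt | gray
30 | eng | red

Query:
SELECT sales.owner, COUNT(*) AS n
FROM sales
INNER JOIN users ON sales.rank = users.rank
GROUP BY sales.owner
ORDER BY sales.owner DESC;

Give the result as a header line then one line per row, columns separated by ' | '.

== RESULT ==
sales.owner | n
dave | 2

Derivation:
After JOIN users (2 rows):
sales.owner | sales.rank | users.rank | users.dept | users.kind
dave | 2 | 2 | hr | green
dave | 2 | 2 | mkt | gray
After GROUP BY (1 rows):
sales.owner | n
dave | 2
After ORDER BY (1 rows):
sales.owner | n
dave | 2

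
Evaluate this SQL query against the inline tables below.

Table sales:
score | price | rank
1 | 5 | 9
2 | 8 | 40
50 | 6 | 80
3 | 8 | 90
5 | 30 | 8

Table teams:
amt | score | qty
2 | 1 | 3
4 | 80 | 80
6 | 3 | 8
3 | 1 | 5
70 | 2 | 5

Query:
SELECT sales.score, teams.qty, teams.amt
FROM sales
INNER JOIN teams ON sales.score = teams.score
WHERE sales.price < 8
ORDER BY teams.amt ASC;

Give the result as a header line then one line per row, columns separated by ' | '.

After JOIN teams (4 rows):
sales.score | sales.price | sales.rank | teams.amt | teams.score | teams.qty
1 | 5 | 9 | 2 | 1 | 3
1 | 5 | 9 | 3 | 1 | 5
2 | 8 | 40 | 70 | 2 | 5
3 | 8 | 90 | 6 | 3 | 8
After WHERE (2 rows):
sales.score | sales.price | sales.rank | teams.amt | teams.score | teams.qty
1 | 5 | 9 | 2 | 1 | 3
1 | 5 | 9 | 3 | 1 | 5
After SELECT (2 rows):
sales.score | teams.qty | teams.amt
1 | 3 | 2
1 | 5 | 3
After ORDER BY (2 rows):
sales.score | teams.qty | teams.amt
1 | 3 | 2
1 | 5 | 3

== RESULT ==
sales.score | teams.qty | teams.amt
1 | 3 | 2
1 | 5 | 3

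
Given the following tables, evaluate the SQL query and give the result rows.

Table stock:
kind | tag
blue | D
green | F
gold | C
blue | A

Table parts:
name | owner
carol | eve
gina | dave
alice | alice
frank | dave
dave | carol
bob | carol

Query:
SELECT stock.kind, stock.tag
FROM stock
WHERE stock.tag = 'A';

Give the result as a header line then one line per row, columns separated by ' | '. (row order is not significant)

After WHERE (1 rows):
stock.kind | stock.tag
blue | A
After SELECT (1 rows):
stock.kind | stock.tag
blue | A

== RESULT ==
stock.kind | stock.tag
blue | A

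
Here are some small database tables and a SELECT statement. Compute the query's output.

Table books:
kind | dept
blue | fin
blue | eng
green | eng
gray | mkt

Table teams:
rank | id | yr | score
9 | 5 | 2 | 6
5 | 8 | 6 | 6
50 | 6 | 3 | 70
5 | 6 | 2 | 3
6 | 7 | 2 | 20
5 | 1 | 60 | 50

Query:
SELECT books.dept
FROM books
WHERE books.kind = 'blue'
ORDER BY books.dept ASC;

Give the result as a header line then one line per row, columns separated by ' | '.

== RESULT ==
books.dept
eng
fin

Derivation:
After WHERE (2 rows):
books.kind | books.dept
blue | fin
blue | eng
After SELECT (2 rows):
books.dept
fin
eng
After ORDER BY (2 rows):
books.dept
eng
fin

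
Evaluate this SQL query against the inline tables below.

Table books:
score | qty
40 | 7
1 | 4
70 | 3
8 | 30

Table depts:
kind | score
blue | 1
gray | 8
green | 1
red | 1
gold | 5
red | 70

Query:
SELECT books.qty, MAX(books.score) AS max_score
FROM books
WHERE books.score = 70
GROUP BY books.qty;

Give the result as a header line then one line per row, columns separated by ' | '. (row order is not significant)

After WHERE (1 rows):
books.score | books.qty
70 | 3
After GROUP BY (1 rows):
books.qty | max_score
3 | 70

== RESULT ==
books.qty | max_score
3 | 70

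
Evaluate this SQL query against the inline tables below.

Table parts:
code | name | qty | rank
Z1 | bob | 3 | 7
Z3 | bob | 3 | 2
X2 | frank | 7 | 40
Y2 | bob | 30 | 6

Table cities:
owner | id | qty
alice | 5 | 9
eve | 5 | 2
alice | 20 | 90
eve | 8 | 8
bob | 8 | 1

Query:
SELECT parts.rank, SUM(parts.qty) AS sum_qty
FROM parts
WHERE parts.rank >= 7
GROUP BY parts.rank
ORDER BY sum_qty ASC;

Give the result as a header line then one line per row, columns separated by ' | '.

After WHERE (2 rows):
parts.code | parts.name | parts.qty | parts.rank
Z1 | bob | 3 | 7
X2 | frank | 7 | 40
After GROUP BY (2 rows):
parts.rank | sum_qty
7 | 3
40 | 7
After ORDER BY (2 rows):
parts.rank | sum_qty
7 | 3
40 | 7

== RESULT ==
parts.rank | sum_qty
7 | 3
40 | 7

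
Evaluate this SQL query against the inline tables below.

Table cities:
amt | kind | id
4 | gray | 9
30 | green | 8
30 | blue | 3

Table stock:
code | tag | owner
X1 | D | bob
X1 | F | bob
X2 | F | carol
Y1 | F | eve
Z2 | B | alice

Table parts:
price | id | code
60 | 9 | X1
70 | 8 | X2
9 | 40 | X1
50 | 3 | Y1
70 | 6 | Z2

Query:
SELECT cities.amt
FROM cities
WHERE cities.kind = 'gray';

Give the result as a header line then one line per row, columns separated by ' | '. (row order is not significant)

After WHERE (1 rows):
cities.amt | cities.kind | cities.id
4 | gray | 9
After SELECT (1 rows):
cities.amt
4

== RESULT ==
cities.amt
4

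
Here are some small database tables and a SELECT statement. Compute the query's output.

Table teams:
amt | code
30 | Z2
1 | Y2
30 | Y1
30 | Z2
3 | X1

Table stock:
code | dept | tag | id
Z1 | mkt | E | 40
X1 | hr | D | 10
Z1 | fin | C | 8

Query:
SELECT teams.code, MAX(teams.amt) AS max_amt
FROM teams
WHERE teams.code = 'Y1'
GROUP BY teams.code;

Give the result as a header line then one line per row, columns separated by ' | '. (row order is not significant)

== RESULT ==
teams.code | max_amt
Y1 | 30

Derivation:
After WHERE (1 rows):
teams.amt | teams.code
30 | Y1
After GROUP BY (1 rows):
teams.code | max_amt
Y1 | 30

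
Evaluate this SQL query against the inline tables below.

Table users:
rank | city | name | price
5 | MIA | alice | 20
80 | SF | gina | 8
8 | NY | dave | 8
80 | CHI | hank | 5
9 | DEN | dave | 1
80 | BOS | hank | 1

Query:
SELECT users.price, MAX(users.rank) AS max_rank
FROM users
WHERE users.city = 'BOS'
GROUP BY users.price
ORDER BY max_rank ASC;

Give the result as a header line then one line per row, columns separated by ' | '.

== RESULT ==
users.price | max_rank
1 | 80

Derivation:
After WHERE (1 rows):
users.rank | users.city | users.name | users.price
80 | BOS | hank | 1
After GROUP BY (1 rows):
users.price | max_rank
1 | 80
After ORDER BY (1 rows):
users.price | max_rank
1 | 80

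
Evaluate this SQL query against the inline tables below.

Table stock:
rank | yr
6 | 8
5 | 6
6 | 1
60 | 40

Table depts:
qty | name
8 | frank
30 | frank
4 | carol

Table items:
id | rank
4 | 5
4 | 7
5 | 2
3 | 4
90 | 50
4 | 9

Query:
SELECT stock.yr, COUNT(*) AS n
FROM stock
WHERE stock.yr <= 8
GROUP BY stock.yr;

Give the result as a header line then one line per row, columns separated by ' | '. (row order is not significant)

After WHERE (3 rows):
stock.rank | stock.yr
6 | 8
5 | 6
6 | 1
After GROUP BY (3 rows):
stock.yr | n
8 | 1
6 | 1
1 | 1

== RESULT ==
stock.yr | n
8 | 1
6 | 1
1 | 1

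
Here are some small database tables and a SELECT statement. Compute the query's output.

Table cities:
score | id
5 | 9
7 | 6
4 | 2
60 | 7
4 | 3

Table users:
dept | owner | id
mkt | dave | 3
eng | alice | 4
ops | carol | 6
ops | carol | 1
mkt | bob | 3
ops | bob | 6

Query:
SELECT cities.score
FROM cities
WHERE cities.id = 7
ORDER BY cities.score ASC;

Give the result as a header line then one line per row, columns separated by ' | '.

== RESULT ==
cities.score
60

Derivation:
After WHERE (1 rows):
cities.score | cities.id
60 | 7
After SELECT (1 rows):
cities.score
60
After ORDER BY (1 rows):
cities.score
60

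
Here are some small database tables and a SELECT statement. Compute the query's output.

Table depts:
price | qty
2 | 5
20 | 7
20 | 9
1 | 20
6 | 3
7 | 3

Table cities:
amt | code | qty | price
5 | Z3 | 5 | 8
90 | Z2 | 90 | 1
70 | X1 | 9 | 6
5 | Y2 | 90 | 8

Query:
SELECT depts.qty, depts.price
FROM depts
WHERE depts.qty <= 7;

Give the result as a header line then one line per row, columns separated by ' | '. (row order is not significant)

== RESULT ==
depts.qty | depts.price
5 | 2
7 | 20
3 | 6
3 | 7

Derivation:
After WHERE (4 rows):
depts.price | depts.qty
2 | 5
20 | 7
6 | 3
7 | 3
After SELECT (4 rows):
depts.qty | depts.price
5 | 2
7 | 20
3 | 6
3 | 7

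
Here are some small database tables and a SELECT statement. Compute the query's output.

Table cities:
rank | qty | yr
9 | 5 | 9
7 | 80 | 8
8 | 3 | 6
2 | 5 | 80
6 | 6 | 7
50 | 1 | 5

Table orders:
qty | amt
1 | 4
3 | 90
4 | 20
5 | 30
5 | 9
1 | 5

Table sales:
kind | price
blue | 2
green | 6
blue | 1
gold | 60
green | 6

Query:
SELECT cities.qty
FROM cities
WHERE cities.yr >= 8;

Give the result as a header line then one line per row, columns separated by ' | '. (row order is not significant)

== RESULT ==
cities.qty
5
80
5

Derivation:
After WHERE (3 rows):
cities.rank | cities.qty | cities.yr
9 | 5 | 9
7 | 80 | 8
2 | 5 | 80
After SELECT (3 rows):
cities.qty
5
80
5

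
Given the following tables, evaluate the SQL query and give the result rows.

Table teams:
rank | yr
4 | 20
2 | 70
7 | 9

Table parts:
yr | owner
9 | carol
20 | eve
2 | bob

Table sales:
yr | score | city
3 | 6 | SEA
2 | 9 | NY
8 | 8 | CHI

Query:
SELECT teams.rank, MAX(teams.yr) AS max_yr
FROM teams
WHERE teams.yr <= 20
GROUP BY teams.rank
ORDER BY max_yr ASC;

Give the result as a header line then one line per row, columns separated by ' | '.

After WHERE (2 rows):
teams.rank | teams.yr
4 | 20
7 | 9
After GROUP BY (2 rows):
teams.rank | max_yr
4 | 20
7 | 9
After ORDER BY (2 rows):
teams.rank | max_yr
7 | 9
4 | 20

== RESULT ==
teams.rank | max_yr
7 | 9
4 | 20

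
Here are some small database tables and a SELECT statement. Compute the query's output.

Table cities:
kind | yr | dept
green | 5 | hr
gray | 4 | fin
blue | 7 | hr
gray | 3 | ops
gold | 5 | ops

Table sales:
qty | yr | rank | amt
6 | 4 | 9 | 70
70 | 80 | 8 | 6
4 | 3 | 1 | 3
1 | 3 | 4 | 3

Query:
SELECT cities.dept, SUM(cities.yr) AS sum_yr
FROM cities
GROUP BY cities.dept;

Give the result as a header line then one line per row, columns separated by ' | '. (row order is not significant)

== RESULT ==
cities.dept | sum_yr
hr | 12
fin | 4
ops | 8

Derivation:
After GROUP BY (3 rows):
cities.dept | sum_yr
hr | 12
fin | 4
ops | 8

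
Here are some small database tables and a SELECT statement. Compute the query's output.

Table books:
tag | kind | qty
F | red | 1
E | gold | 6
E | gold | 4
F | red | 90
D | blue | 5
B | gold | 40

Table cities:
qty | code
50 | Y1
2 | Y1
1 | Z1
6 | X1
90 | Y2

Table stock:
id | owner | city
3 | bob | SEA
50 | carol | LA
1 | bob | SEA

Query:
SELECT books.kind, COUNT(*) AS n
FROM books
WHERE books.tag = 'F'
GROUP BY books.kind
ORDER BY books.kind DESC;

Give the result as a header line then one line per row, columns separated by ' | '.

After WHERE (2 rows):
books.tag | books.kind | books.qty
F | red | 1
F | red | 90
After GROUP BY (1 rows):
books.kind | n
red | 2
After ORDER BY (1 rows):
books.kind | n
red | 2

== RESULT ==
books.kind | n
red | 2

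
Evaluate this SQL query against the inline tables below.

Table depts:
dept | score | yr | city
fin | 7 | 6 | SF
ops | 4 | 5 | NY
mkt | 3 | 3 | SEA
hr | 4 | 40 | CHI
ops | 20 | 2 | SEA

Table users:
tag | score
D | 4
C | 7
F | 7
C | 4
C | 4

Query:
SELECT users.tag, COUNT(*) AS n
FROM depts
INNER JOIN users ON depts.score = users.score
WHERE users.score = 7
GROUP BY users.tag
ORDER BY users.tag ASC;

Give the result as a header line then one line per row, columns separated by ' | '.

After JOIN users (8 rows):
depts.dept | depts.score | depts.yr | depts.city | users.tag | users.score
fin | 7 | 6 | SF | C | 7
fin | 7 | 6 | SF | F | 7
ops | 4 | 5 | NY | D | 4
ops | 4 | 5 | NY | C | 4
ops | 4 | 5 | NY | C | 4
hr | 4 | 40 | CHI | D | 4
hr | 4 | 40 | CHI | C | 4
hr | 4 | 40 | CHI | C | 4
After WHERE (2 rows):
depts.dept | depts.score | depts.yr | depts.city | users.tag | users.score
fin | 7 | 6 | SF | C | 7
fin | 7 | 6 | SF | F | 7
After GROUP BY (2 rows):
users.tag | n
C | 1
F | 1
After ORDER BY (2 rows):
users.tag | n
C | 1
F | 1

== RESULT ==
users.tag | n
C | 1
F | 1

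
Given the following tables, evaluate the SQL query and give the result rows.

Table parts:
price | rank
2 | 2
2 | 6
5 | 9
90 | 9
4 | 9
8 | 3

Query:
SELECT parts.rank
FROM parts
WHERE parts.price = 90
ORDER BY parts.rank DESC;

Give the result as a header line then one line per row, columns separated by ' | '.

After WHERE (1 rows):
parts.price | parts.rank
90 | 9
After SELECT (1 rows):
parts.rank
9
After ORDER BY (1 rows):
parts.rank
9

== RESULT ==
parts.rank
9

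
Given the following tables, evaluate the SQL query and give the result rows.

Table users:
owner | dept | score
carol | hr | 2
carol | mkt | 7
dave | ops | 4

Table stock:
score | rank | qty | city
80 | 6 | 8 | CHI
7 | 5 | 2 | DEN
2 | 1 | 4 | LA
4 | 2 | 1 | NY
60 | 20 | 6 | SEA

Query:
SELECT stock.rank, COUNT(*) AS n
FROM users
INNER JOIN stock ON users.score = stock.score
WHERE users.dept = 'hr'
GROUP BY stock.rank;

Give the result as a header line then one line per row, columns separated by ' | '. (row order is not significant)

== RESULT ==
stock.rank | n
1 | 1

Derivation:
After JOIN stock (3 rows):
users.owner | users.dept | users.score | stock.score | stock.rank | stock.qty | stock.city
carol | hr | 2 | 2 | 1 | 4 | LA
carol | mkt | 7 | 7 | 5 | 2 | DEN
dave | ops | 4 | 4 | 2 | 1 | NY
After WHERE (1 rows):
users.owner | users.dept | users.score | stock.score | stock.rank | stock.qty | stock.city
carol | hr | 2 | 2 | 1 | 4 | LA
After GROUP BY (1 rows):
stock.rank | n
1 | 1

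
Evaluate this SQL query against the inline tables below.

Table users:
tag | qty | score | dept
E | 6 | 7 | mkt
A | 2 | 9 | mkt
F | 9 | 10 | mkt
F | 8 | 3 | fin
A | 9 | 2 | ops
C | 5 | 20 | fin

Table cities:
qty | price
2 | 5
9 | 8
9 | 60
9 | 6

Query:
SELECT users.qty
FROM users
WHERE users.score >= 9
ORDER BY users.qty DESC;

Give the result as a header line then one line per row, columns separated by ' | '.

== RESULT ==
users.qty
9
5
2

Derivation:
After WHERE (3 rows):
users.tag | users.qty | users.score | users.dept
A | 2 | 9 | mkt
F | 9 | 10 | mkt
C | 5 | 20 | fin
After SELECT (3 rows):
users.qty
2
9
5
After ORDER BY (3 rows):
users.qty
9
5
2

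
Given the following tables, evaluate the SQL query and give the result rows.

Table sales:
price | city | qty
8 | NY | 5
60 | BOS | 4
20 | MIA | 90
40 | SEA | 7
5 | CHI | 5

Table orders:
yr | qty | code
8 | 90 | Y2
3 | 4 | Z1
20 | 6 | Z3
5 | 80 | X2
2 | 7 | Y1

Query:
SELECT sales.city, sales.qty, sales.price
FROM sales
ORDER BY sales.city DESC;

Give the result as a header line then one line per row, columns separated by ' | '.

After SELECT (5 rows):
sales.city | sales.qty | sales.price
NY | 5 | 8
BOS | 4 | 60
MIA | 90 | 20
SEA | 7 | 40
CHI | 5 | 5
After ORDER BY (5 rows):
sales.city | sales.qty | sales.price
SEA | 7 | 40
NY | 5 | 8
MIA | 90 | 20
CHI | 5 | 5
BOS | 4 | 60

== RESULT ==
sales.city | sales.qty | sales.price
SEA | 7 | 40
NY | 5 | 8
MIA | 90 | 20
CHI | 5 | 5
BOS | 4 | 60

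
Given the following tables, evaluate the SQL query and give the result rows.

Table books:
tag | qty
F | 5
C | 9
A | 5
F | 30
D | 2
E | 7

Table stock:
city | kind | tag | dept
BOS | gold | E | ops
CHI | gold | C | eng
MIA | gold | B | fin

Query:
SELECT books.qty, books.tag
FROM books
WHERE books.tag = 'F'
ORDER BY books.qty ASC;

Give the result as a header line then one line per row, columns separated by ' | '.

== RESULT ==
books.qty | books.tag
5 | F
30 | F

Derivation:
After WHERE (2 rows):
books.tag | books.qty
F | 5
F | 30
After SELECT (2 rows):
books.qty | books.tag
5 | F
30 | F
After ORDER BY (2 rows):
books.qty | books.tag
5 | F
30 | F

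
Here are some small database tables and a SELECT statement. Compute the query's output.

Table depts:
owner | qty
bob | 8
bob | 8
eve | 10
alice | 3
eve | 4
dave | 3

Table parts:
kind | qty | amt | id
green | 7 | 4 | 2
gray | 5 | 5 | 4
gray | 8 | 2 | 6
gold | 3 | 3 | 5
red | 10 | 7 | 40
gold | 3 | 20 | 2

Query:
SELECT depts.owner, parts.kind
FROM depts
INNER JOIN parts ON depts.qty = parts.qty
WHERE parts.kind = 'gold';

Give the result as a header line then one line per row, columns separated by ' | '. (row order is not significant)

== RESULT ==
depts.owner | parts.kind
alice | gold
alice | gold
dave | gold
dave | gold

Derivation:
After JOIN parts (7 rows):
depts.owner | depts.qty | parts.kind | parts.qty | parts.amt | parts.id
bob | 8 | gray | 8 | 2 | 6
bob | 8 | gray | 8 | 2 | 6
eve | 10 | red | 10 | 7 | 40
alice | 3 | gold | 3 | 3 | 5
alice | 3 | gold | 3 | 20 | 2
dave | 3 | gold | 3 | 3 | 5
dave | 3 | gold | 3 | 20 | 2
After WHERE (4 rows):
depts.owner | depts.qty | parts.kind | parts.qty | parts.amt | parts.id
alice | 3 | gold | 3 | 3 | 5
alice | 3 | gold | 3 | 20 | 2
dave | 3 | gold | 3 | 3 | 5
dave | 3 | gold | 3 | 20 | 2
After SELECT (4 rows):
depts.owner | parts.kind
alice | gold
alice | gold
dave | gold
dave | gold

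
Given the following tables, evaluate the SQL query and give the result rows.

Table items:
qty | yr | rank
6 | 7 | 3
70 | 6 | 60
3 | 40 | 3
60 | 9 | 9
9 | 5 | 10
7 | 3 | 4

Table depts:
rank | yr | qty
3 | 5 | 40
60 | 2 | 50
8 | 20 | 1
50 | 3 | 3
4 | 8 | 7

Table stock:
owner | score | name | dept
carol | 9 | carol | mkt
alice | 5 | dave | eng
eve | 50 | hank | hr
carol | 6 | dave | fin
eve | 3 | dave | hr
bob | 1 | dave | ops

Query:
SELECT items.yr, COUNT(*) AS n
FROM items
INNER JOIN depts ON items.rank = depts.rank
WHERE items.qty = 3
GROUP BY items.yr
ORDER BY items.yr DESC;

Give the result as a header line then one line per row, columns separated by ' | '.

== RESULT ==
items.yr | n
40 | 1

Derivation:
After JOIN depts (4 rows):
items.qty | items.yr | items.rank | depts.rank | depts.yr | depts.qty
6 | 7 | 3 | 3 | 5 | 40
70 | 6 | 60 | 60 | 2 | 50
3 | 40 | 3 | 3 | 5 | 40
7 | 3 | 4 | 4 | 8 | 7
After WHERE (1 rows):
items.qty | items.yr | items.rank | depts.rank | depts.yr | depts.qty
3 | 40 | 3 | 3 | 5 | 40
After GROUP BY (1 rows):
items.yr | n
40 | 1
After ORDER BY (1 rows):
items.yr | n
40 | 1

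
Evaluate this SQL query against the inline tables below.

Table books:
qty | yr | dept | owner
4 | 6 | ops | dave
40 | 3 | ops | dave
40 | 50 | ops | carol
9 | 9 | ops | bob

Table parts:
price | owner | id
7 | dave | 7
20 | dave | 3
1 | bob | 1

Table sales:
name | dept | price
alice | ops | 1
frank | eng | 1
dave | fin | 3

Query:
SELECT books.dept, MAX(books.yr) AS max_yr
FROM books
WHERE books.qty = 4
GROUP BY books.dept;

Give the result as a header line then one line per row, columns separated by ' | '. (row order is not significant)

== RESULT ==
books.dept | max_yr
ops | 6

Derivation:
After WHERE (1 rows):
books.qty | books.yr | books.dept | books.owner
4 | 6 | ops | dave
After GROUP BY (1 rows):
books.dept | max_yr
ops | 6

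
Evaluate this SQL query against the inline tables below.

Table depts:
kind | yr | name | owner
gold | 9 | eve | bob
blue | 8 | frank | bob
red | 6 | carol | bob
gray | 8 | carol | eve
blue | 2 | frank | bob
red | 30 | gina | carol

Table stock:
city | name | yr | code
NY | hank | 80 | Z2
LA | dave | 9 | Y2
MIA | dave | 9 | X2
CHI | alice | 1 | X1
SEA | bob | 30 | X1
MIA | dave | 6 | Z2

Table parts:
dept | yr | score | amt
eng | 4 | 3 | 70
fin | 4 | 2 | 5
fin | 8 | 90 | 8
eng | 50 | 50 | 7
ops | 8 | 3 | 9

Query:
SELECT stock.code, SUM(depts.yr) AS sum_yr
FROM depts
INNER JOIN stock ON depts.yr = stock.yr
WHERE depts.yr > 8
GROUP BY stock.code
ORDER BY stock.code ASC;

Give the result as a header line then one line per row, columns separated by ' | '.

== RESULT ==
stock.code | sum_yr
X1 | 30
X2 | 9
Y2 | 9

Derivation:
After JOIN stock (4 rows):
depts.kind | depts.yr | depts.name | depts.owner | stock.city | stock.name | stock.yr | stock.code
gold | 9 | eve | bob | LA | dave | 9 | Y2
gold | 9 | eve | bob | MIA | dave | 9 | X2
red | 6 | carol | bob | MIA | dave | 6 | Z2
red | 30 | gina | carol | SEA | bob | 30 | X1
After WHERE (3 rows):
depts.kind | depts.yr | depts.name | depts.owner | stock.city | stock.name | stock.yr | stock.code
gold | 9 | eve | bob | LA | dave | 9 | Y2
gold | 9 | eve | bob | MIA | dave | 9 | X2
red | 30 | gina | carol | SEA | bob | 30 | X1
After GROUP BY (3 rows):
stock.code | sum_yr
Y2 | 9
X2 | 9
X1 | 30
After ORDER BY (3 rows):
stock.code | sum_yr
X1 | 30
X2 | 9
Y2 | 9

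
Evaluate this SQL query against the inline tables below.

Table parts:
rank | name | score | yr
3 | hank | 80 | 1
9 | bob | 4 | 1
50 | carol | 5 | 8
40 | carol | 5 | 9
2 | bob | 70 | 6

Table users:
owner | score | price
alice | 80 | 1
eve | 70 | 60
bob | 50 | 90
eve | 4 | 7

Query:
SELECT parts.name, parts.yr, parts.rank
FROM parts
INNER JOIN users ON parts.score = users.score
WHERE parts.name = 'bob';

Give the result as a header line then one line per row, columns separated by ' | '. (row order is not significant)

== RESULT ==
parts.name | parts.yr | parts.rank
bob | 1 | 9
bob | 6 | 2

Derivation:
After JOIN users (3 rows):
parts.rank | parts.name | parts.score | parts.yr | users.owner | users.score | users.price
3 | hank | 80 | 1 | alice | 80 | 1
9 | bob | 4 | 1 | eve | 4 | 7
2 | bob | 70 | 6 | eve | 70 | 60
After WHERE (2 rows):
parts.rank | parts.name | parts.score | parts.yr | users.owner | users.score | users.price
9 | bob | 4 | 1 | eve | 4 | 7
2 | bob | 70 | 6 | eve | 70 | 60
After SELECT (2 rows):
parts.name | parts.yr | parts.rank
bob | 1 | 9
bob | 6 | 2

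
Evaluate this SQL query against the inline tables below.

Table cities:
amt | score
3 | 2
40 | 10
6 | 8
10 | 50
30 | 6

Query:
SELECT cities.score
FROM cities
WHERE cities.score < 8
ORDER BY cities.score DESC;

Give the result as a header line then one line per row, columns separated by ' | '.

After WHERE (2 rows):
cities.amt | cities.score
3 | 2
30 | 6
After SELECT (2 rows):
cities.score
2
6
After ORDER BY (2 rows):
cities.score
6
2

== RESULT ==
cities.score
6
2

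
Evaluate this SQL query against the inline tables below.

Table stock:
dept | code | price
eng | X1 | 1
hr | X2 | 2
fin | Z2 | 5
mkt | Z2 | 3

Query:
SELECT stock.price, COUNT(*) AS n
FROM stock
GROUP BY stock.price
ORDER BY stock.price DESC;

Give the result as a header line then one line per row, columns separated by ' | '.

== RESULT ==
stock.price | n
5 | 1
3 | 1
2 | 1
1 | 1

Derivation:
After GROUP BY (4 rows):
stock.price | n
1 | 1
2 | 1
5 | 1
3 | 1
After ORDER BY (4 rows):
stock.price | n
5 | 1
3 | 1
2 | 1
1 | 1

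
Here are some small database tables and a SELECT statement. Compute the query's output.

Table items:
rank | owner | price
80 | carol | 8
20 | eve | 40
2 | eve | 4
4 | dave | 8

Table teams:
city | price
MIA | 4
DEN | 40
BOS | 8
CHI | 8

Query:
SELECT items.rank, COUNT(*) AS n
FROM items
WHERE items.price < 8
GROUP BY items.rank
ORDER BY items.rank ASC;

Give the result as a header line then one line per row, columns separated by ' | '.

== RESULT ==
items.rank | n
2 | 1

Derivation:
After WHERE (1 rows):
items.rank | items.owner | items.price
2 | eve | 4
After GROUP BY (1 rows):
items.rank | n
2 | 1
After ORDER BY (1 rows):
items.rank | n
2 | 1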